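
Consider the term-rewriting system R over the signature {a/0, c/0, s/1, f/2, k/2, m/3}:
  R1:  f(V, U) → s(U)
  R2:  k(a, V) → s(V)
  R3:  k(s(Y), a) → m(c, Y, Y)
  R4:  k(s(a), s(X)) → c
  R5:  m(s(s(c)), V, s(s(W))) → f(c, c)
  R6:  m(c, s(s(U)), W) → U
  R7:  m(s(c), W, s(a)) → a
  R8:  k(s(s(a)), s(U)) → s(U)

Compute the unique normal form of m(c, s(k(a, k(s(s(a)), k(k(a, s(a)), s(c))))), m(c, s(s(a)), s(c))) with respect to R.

s(c)

1. m(c, s(k(a, k(s(s(a)), k(k(a, s(a)), s(c))))), m(c, s(s(a)), s(c)))  →  m(c, s(s(k(s(s(a)), k(k(a, s(a)), s(c))))), m(c, s(s(a)), s(c)))   [R2 at 2.1]
2. m(c, s(s(k(s(s(a)), k(k(a, s(a)), s(c))))), m(c, s(s(a)), s(c)))  →  k(s(s(a)), k(k(a, s(a)), s(c)))   [R6 at ε]
3. k(s(s(a)), k(k(a, s(a)), s(c)))  →  k(s(s(a)), k(s(s(a)), s(c)))   [R2 at 2.1]
4. k(s(s(a)), k(s(s(a)), s(c)))  →  k(s(s(a)), s(c))   [R8 at 2]
5. k(s(s(a)), s(c))  →  s(c)   [R8 at ε]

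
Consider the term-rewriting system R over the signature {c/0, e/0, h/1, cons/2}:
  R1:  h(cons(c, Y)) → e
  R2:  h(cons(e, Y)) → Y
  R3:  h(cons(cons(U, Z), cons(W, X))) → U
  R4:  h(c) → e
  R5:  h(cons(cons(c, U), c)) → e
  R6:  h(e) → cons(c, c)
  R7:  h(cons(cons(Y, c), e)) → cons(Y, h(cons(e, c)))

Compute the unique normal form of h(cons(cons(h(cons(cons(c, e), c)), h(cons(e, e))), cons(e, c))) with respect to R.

1. h(cons(cons(h(cons(cons(c, e), c)), h(cons(e, e))), cons(e, c)))  →  h(cons(cons(c, e), c))   [R3 at ε]
2. h(cons(cons(c, e), c))  →  e   [R5 at ε]

e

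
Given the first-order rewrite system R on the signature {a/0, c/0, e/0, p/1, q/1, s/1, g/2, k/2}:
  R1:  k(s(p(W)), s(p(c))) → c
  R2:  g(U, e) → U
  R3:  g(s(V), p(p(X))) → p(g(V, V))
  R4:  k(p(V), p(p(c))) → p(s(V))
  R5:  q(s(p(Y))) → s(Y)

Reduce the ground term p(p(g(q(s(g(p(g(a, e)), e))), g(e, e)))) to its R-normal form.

1. p(p(g(q(s(g(p(g(a, e)), e))), g(e, e))))  →  p(p(g(q(s(p(g(a, e)))), g(e, e))))   [R2 at 1.1.1.1.1]
2. p(p(g(q(s(p(g(a, e)))), g(e, e))))  →  p(p(g(s(g(a, e)), g(e, e))))   [R5 at 1.1.1]
3. p(p(g(s(g(a, e)), g(e, e))))  →  p(p(g(s(a), g(e, e))))   [R2 at 1.1.1.1]
4. p(p(g(s(a), g(e, e))))  →  p(p(g(s(a), e)))   [R2 at 1.1.2]
5. p(p(g(s(a), e)))  →  p(p(s(a)))   [R2 at 1.1]

p(p(s(a)))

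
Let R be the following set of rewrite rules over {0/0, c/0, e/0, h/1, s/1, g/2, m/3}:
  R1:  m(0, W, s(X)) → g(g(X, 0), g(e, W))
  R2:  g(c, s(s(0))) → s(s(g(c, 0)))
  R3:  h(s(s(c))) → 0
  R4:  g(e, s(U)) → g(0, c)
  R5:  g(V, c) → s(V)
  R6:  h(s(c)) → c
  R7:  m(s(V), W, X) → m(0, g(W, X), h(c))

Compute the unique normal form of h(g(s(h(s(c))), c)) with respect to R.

0

1. h(g(s(h(s(c))), c))  →  h(s(s(h(s(c)))))   [R5 at 1]
2. h(s(s(h(s(c)))))  →  h(s(s(c)))   [R6 at 1.1.1]
3. h(s(s(c)))  →  0   [R3 at ε]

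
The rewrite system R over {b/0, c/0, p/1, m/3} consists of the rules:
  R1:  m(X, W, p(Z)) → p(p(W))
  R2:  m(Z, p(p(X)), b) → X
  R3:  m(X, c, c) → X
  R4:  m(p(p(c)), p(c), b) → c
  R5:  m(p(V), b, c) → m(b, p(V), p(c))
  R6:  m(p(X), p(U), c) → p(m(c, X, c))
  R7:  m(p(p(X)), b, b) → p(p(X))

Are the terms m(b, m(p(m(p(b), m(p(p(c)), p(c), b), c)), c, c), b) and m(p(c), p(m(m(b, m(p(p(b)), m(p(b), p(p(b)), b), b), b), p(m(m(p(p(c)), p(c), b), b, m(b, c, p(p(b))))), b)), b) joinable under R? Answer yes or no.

Reduce t₁ = m(b, m(p(m(p(b), m(p(p(c)), p(c), b), c)), c, c), b):
1. m(b, m(p(m(p(b), m(p(p(c)), p(c), b), c)), c, c), b)  →  m(b, p(m(p(b), m(p(p(c)), p(c), b), c)), b)   [R3 at 2]
2. m(b, p(m(p(b), m(p(p(c)), p(c), b), c)), b)  →  m(b, p(m(p(b), c, c)), b)   [R4 at 2.1.2]
3. m(b, p(m(p(b), c, c)), b)  →  m(b, p(p(b)), b)   [R3 at 2.1]
4. m(b, p(p(b)), b)  →  b   [R2 at ε]

Reduce t₂ = m(p(c), p(m(m(b, m(p(p(b)), m(p(b), p(p(b)), b), b), b), p(m(m(p(p(c)), p(c), b), b, m(b, c, p(p(b))))), b)), b):
1. m(p(c), p(m(m(b, m(p(p(b)), m(p(b), p(p(b)), b), b), b), p(m(m(p(p(c)), p(c), b), b, m(b, c, p(p(b))))), b)), b)  →  m(p(c), p(m(m(b, m(p(p(b)), b, b), b), p(m(m(p(p(c)), p(c), b), b, m(b, c, p(p(b))))), b)), b)   [R2 at 2.1.1.2.2]
2. m(p(c), p(m(m(b, m(p(p(b)), b, b), b), p(m(m(p(p(c)), p(c), b), b, m(b, c, p(p(b))))), b)), b)  →  m(p(c), p(m(m(b, p(p(b)), b), p(m(m(p(p(c)), p(c), b), b, m(b, c, p(p(b))))), b)), b)   [R7 at 2.1.1.2]
3. m(p(c), p(m(m(b, p(p(b)), b), p(m(m(p(p(c)), p(c), b), b, m(b, c, p(p(b))))), b)), b)  →  m(p(c), p(m(b, p(m(m(p(p(c)), p(c), b), b, m(b, c, p(p(b))))), b)), b)   [R2 at 2.1.1]
4. m(p(c), p(m(b, p(m(m(p(p(c)), p(c), b), b, m(b, c, p(p(b))))), b)), b)  →  m(p(c), p(m(b, p(m(c, b, m(b, c, p(p(b))))), b)), b)   [R4 at 2.1.2.1.1]
5. m(p(c), p(m(b, p(m(c, b, m(b, c, p(p(b))))), b)), b)  →  m(p(c), p(m(b, p(m(c, b, p(p(c)))), b)), b)   [R1 at 2.1.2.1.3]
6. m(p(c), p(m(b, p(m(c, b, p(p(c)))), b)), b)  →  m(p(c), p(m(b, p(p(p(b))), b)), b)   [R1 at 2.1.2.1]
7. m(p(c), p(m(b, p(p(p(b))), b)), b)  →  m(p(c), p(p(b)), b)   [R2 at 2.1]
8. m(p(c), p(p(b)), b)  →  b   [R2 at ε]

yes — NF(t₁) = b, NF(t₂) = b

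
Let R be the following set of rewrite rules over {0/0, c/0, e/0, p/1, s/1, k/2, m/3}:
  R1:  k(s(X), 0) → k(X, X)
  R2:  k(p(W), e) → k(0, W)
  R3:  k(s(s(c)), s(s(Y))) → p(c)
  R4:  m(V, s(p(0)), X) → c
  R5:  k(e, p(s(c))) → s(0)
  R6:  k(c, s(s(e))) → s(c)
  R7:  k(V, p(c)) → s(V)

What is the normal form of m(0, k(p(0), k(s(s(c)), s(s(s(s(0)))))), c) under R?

1. m(0, k(p(0), k(s(s(c)), s(s(s(s(0)))))), c)  →  m(0, k(p(0), p(c)), c)   [R3 at 2.2]
2. m(0, k(p(0), p(c)), c)  →  m(0, s(p(0)), c)   [R7 at 2]
3. m(0, s(p(0)), c)  →  c   [R4 at ε]

c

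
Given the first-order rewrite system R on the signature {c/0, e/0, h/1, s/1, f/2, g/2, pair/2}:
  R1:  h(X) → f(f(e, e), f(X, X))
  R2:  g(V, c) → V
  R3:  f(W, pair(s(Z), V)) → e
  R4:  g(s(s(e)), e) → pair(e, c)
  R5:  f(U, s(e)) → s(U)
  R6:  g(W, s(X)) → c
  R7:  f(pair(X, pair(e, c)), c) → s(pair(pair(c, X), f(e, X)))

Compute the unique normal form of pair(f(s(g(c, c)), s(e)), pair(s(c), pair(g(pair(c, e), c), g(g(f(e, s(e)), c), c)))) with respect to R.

1. pair(f(s(g(c, c)), s(e)), pair(s(c), pair(g(pair(c, e), c), g(g(f(e, s(e)), c), c))))  →  pair(s(s(g(c, c))), pair(s(c), pair(g(pair(c, e), c), g(g(f(e, s(e)), c), c))))   [R5 at 1]
2. pair(s(s(g(c, c))), pair(s(c), pair(g(pair(c, e), c), g(g(f(e, s(e)), c), c))))  →  pair(s(s(c)), pair(s(c), pair(g(pair(c, e), c), g(g(f(e, s(e)), c), c))))   [R2 at 1.1.1]
3. pair(s(s(c)), pair(s(c), pair(g(pair(c, e), c), g(g(f(e, s(e)), c), c))))  →  pair(s(s(c)), pair(s(c), pair(pair(c, e), g(g(f(e, s(e)), c), c))))   [R2 at 2.2.1]
4. pair(s(s(c)), pair(s(c), pair(pair(c, e), g(g(f(e, s(e)), c), c))))  →  pair(s(s(c)), pair(s(c), pair(pair(c, e), g(f(e, s(e)), c))))   [R2 at 2.2.2]
5. pair(s(s(c)), pair(s(c), pair(pair(c, e), g(f(e, s(e)), c))))  →  pair(s(s(c)), pair(s(c), pair(pair(c, e), f(e, s(e)))))   [R2 at 2.2.2]
6. pair(s(s(c)), pair(s(c), pair(pair(c, e), f(e, s(e)))))  →  pair(s(s(c)), pair(s(c), pair(pair(c, e), s(e))))   [R5 at 2.2.2]

pair(s(s(c)), pair(s(c), pair(pair(c, e), s(e))))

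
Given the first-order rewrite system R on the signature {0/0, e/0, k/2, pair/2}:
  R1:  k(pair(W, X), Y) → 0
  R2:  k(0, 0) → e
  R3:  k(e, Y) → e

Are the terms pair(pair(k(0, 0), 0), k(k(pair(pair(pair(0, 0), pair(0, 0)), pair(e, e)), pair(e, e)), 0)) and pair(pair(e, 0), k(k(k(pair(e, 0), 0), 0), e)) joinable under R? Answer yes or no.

Reduce t₁ = pair(pair(k(0, 0), 0), k(k(pair(pair(pair(0, 0), pair(0, 0)), pair(e, e)), pair(e, e)), 0)):
1. pair(pair(k(0, 0), 0), k(k(pair(pair(pair(0, 0), pair(0, 0)), pair(e, e)), pair(e, e)), 0))  →  pair(pair(e, 0), k(k(pair(pair(pair(0, 0), pair(0, 0)), pair(e, e)), pair(e, e)), 0))   [R2 at 1.1]
2. pair(pair(e, 0), k(k(pair(pair(pair(0, 0), pair(0, 0)), pair(e, e)), pair(e, e)), 0))  →  pair(pair(e, 0), k(0, 0))   [R1 at 2.1]
3. pair(pair(e, 0), k(0, 0))  →  pair(pair(e, 0), e)   [R2 at 2]

Reduce t₂ = pair(pair(e, 0), k(k(k(pair(e, 0), 0), 0), e)):
1. pair(pair(e, 0), k(k(k(pair(e, 0), 0), 0), e))  →  pair(pair(e, 0), k(k(0, 0), e))   [R1 at 2.1.1]
2. pair(pair(e, 0), k(k(0, 0), e))  →  pair(pair(e, 0), k(e, e))   [R2 at 2.1]
3. pair(pair(e, 0), k(e, e))  →  pair(pair(e, 0), e)   [R3 at 2]

yes — NF(t₁) = pair(pair(e, 0), e), NF(t₂) = pair(pair(e, 0), e)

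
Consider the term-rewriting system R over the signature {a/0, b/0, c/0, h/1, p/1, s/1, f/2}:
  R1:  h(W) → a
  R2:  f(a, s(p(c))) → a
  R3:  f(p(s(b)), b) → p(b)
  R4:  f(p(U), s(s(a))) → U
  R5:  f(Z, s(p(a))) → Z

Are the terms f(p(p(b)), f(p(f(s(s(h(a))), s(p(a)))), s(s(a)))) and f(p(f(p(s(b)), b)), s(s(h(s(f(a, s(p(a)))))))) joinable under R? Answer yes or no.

Reduce t₁ = f(p(p(b)), f(p(f(s(s(h(a))), s(p(a)))), s(s(a)))):
1. f(p(p(b)), f(p(f(s(s(h(a))), s(p(a)))), s(s(a))))  →  f(p(p(b)), f(s(s(h(a))), s(p(a))))   [R4 at 2]
2. f(p(p(b)), f(s(s(h(a))), s(p(a))))  →  f(p(p(b)), s(s(h(a))))   [R5 at 2]
3. f(p(p(b)), s(s(h(a))))  →  f(p(p(b)), s(s(a)))   [R1 at 2.1.1]
4. f(p(p(b)), s(s(a)))  →  p(b)   [R4 at ε]

Reduce t₂ = f(p(f(p(s(b)), b)), s(s(h(s(f(a, s(p(a)))))))):
1. f(p(f(p(s(b)), b)), s(s(h(s(f(a, s(p(a))))))))  →  f(p(p(b)), s(s(h(s(f(a, s(p(a))))))))   [R3 at 1.1]
2. f(p(p(b)), s(s(h(s(f(a, s(p(a))))))))  →  f(p(p(b)), s(s(a)))   [R1 at 2.1.1]
3. f(p(p(b)), s(s(a)))  →  p(b)   [R4 at ε]

yes — NF(t₁) = p(b), NF(t₂) = p(b)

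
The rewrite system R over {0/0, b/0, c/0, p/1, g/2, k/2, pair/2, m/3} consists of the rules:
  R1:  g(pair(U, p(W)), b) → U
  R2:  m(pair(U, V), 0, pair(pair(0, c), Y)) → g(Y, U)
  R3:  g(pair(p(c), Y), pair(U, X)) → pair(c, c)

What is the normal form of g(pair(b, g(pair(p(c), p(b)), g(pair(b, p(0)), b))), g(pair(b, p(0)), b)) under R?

b

1. g(pair(b, g(pair(p(c), p(b)), g(pair(b, p(0)), b))), g(pair(b, p(0)), b))  →  g(pair(b, g(pair(p(c), p(b)), b)), g(pair(b, p(0)), b))   [R1 at 1.2.2]
2. g(pair(b, g(pair(p(c), p(b)), b)), g(pair(b, p(0)), b))  →  g(pair(b, p(c)), g(pair(b, p(0)), b))   [R1 at 1.2]
3. g(pair(b, p(c)), g(pair(b, p(0)), b))  →  g(pair(b, p(c)), b)   [R1 at 2]
4. g(pair(b, p(c)), b)  →  b   [R1 at ε]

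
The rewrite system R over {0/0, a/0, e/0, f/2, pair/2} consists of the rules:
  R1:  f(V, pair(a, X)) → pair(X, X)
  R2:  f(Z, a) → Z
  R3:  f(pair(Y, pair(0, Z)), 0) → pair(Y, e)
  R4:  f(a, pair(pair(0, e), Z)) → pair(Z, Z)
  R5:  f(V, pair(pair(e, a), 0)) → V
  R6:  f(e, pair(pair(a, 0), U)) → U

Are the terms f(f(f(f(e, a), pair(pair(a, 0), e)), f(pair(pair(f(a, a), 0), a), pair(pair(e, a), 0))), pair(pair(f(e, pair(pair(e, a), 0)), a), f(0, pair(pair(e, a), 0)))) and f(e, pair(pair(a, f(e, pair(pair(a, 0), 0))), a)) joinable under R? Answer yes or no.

yes — NF(t₁) = a, NF(t₂) = a

Reduce t₁ = f(f(f(f(e, a), pair(pair(a, 0), e)), f(pair(pair(f(a, a), 0), a), pair(pair(e, a), 0))), pair(pair(f(e, pair(pair(e, a), 0)), a), f(0, pair(pair(e, a), 0)))):
1. f(f(f(f(e, a), pair(pair(a, 0), e)), f(pair(pair(f(a, a), 0), a), pair(pair(e, a), 0))), pair(pair(f(e, pair(pair(e, a), 0)), a), f(0, pair(pair(e, a), 0))))  →  f(f(f(e, pair(pair(a, 0), e)), f(pair(pair(f(a, a), 0), a), pair(pair(e, a), 0))), pair(pair(f(e, pair(pair(e, a), 0)), a), f(0, pair(pair(e, a), 0))))   [R2 at 1.1.1]
2. f(f(f(e, pair(pair(a, 0), e)), f(pair(pair(f(a, a), 0), a), pair(pair(e, a), 0))), pair(pair(f(e, pair(pair(e, a), 0)), a), f(0, pair(pair(e, a), 0))))  →  f(f(e, f(pair(pair(f(a, a), 0), a), pair(pair(e, a), 0))), pair(pair(f(e, pair(pair(e, a), 0)), a), f(0, pair(pair(e, a), 0))))   [R6 at 1.1]
3. f(f(e, f(pair(pair(f(a, a), 0), a), pair(pair(e, a), 0))), pair(pair(f(e, pair(pair(e, a), 0)), a), f(0, pair(pair(e, a), 0))))  →  f(f(e, pair(pair(f(a, a), 0), a)), pair(pair(f(e, pair(pair(e, a), 0)), a), f(0, pair(pair(e, a), 0))))   [R5 at 1.2]
4. f(f(e, pair(pair(f(a, a), 0), a)), pair(pair(f(e, pair(pair(e, a), 0)), a), f(0, pair(pair(e, a), 0))))  →  f(f(e, pair(pair(a, 0), a)), pair(pair(f(e, pair(pair(e, a), 0)), a), f(0, pair(pair(e, a), 0))))   [R2 at 1.2.1.1]
5. f(f(e, pair(pair(a, 0), a)), pair(pair(f(e, pair(pair(e, a), 0)), a), f(0, pair(pair(e, a), 0))))  →  f(a, pair(pair(f(e, pair(pair(e, a), 0)), a), f(0, pair(pair(e, a), 0))))   [R6 at 1]
6. f(a, pair(pair(f(e, pair(pair(e, a), 0)), a), f(0, pair(pair(e, a), 0))))  →  f(a, pair(pair(e, a), f(0, pair(pair(e, a), 0))))   [R5 at 2.1.1]
7. f(a, pair(pair(e, a), f(0, pair(pair(e, a), 0))))  →  f(a, pair(pair(e, a), 0))   [R5 at 2.2]
8. f(a, pair(pair(e, a), 0))  →  a   [R5 at ε]

Reduce t₂ = f(e, pair(pair(a, f(e, pair(pair(a, 0), 0))), a)):
1. f(e, pair(pair(a, f(e, pair(pair(a, 0), 0))), a))  →  f(e, pair(pair(a, 0), a))   [R6 at 2.1.2]
2. f(e, pair(pair(a, 0), a))  →  a   [R6 at ε]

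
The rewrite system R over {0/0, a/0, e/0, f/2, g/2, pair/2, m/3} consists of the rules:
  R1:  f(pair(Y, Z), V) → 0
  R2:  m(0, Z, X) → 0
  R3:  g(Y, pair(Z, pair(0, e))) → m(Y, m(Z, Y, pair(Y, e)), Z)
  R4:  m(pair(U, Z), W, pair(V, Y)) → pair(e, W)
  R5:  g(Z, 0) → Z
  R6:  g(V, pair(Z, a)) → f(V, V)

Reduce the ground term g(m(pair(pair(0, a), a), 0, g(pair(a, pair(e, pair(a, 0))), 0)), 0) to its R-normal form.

pair(e, 0)

1. g(m(pair(pair(0, a), a), 0, g(pair(a, pair(e, pair(a, 0))), 0)), 0)  →  m(pair(pair(0, a), a), 0, g(pair(a, pair(e, pair(a, 0))), 0))   [R5 at ε]
2. m(pair(pair(0, a), a), 0, g(pair(a, pair(e, pair(a, 0))), 0))  →  m(pair(pair(0, a), a), 0, pair(a, pair(e, pair(a, 0))))   [R5 at 3]
3. m(pair(pair(0, a), a), 0, pair(a, pair(e, pair(a, 0))))  →  pair(e, 0)   [R4 at ε]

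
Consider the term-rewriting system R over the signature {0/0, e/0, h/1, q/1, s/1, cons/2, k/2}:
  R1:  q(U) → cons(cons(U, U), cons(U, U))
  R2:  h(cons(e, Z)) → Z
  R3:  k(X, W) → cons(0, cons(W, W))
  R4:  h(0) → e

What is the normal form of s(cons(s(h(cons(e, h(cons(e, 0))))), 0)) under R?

s(cons(s(0), 0))

1. s(cons(s(h(cons(e, h(cons(e, 0))))), 0))  →  s(cons(s(h(cons(e, 0))), 0))   [R2 at 1.1.1]
2. s(cons(s(h(cons(e, 0))), 0))  →  s(cons(s(0), 0))   [R2 at 1.1.1]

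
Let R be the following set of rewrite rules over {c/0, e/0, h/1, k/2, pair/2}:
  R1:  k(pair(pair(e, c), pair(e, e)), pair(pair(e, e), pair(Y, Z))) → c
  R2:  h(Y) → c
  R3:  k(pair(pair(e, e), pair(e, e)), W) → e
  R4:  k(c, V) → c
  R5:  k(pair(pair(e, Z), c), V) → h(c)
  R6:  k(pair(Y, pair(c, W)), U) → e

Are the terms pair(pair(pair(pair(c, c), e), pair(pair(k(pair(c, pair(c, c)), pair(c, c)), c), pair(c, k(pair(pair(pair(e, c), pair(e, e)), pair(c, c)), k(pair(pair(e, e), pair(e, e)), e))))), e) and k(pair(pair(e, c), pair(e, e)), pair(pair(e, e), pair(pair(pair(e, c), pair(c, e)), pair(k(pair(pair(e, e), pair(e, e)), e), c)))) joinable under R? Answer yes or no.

no — NF(t₁) = pair(pair(pair(pair(c, c), e), pair(pair(e, c), pair(c, e))), e), NF(t₂) = c

Reduce t₁ = pair(pair(pair(pair(c, c), e), pair(pair(k(pair(c, pair(c, c)), pair(c, c)), c), pair(c, k(pair(pair(pair(e, c), pair(e, e)), pair(c, c)), k(pair(pair(e, e), pair(e, e)), e))))), e):
1. pair(pair(pair(pair(c, c), e), pair(pair(k(pair(c, pair(c, c)), pair(c, c)), c), pair(c, k(pair(pair(pair(e, c), pair(e, e)), pair(c, c)), k(pair(pair(e, e), pair(e, e)), e))))), e)  →  pair(pair(pair(pair(c, c), e), pair(pair(e, c), pair(c, k(pair(pair(pair(e, c), pair(e, e)), pair(c, c)), k(pair(pair(e, e), pair(e, e)), e))))), e)   [R6 at 1.2.1.1]
2. pair(pair(pair(pair(c, c), e), pair(pair(e, c), pair(c, k(pair(pair(pair(e, c), pair(e, e)), pair(c, c)), k(pair(pair(e, e), pair(e, e)), e))))), e)  →  pair(pair(pair(pair(c, c), e), pair(pair(e, c), pair(c, e))), e)   [R6 at 1.2.2.2]

Reduce t₂ = k(pair(pair(e, c), pair(e, e)), pair(pair(e, e), pair(pair(pair(e, c), pair(c, e)), pair(k(pair(pair(e, e), pair(e, e)), e), c)))):
1. k(pair(pair(e, c), pair(e, e)), pair(pair(e, e), pair(pair(pair(e, c), pair(c, e)), pair(k(pair(pair(e, e), pair(e, e)), e), c))))  →  c   [R1 at ε]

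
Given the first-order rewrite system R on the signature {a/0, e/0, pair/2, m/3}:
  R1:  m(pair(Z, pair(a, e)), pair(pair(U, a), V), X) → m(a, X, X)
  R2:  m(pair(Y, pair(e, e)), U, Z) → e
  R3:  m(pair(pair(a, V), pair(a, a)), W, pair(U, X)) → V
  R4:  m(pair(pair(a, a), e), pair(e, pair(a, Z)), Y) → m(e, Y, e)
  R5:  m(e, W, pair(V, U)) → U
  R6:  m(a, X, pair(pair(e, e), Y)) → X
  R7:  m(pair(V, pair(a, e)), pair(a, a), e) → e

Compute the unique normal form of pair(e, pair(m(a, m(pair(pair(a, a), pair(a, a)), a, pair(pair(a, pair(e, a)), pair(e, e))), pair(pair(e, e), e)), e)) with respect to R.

pair(e, pair(a, e))

1. pair(e, pair(m(a, m(pair(pair(a, a), pair(a, a)), a, pair(pair(a, pair(e, a)), pair(e, e))), pair(pair(e, e), e)), e))  →  pair(e, pair(m(pair(pair(a, a), pair(a, a)), a, pair(pair(a, pair(e, a)), pair(e, e))), e))   [R6 at 2.1]
2. pair(e, pair(m(pair(pair(a, a), pair(a, a)), a, pair(pair(a, pair(e, a)), pair(e, e))), e))  →  pair(e, pair(a, e))   [R3 at 2.1]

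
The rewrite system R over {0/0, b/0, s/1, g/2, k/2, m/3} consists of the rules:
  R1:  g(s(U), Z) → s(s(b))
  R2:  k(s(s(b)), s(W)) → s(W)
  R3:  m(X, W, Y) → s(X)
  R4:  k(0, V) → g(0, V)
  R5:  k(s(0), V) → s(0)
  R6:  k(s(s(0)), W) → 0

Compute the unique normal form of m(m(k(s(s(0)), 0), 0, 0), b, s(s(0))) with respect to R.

s(s(0))

1. m(m(k(s(s(0)), 0), 0, 0), b, s(s(0)))  →  s(m(k(s(s(0)), 0), 0, 0))   [R3 at ε]
2. s(m(k(s(s(0)), 0), 0, 0))  →  s(s(k(s(s(0)), 0)))   [R3 at 1]
3. s(s(k(s(s(0)), 0)))  →  s(s(0))   [R6 at 1.1]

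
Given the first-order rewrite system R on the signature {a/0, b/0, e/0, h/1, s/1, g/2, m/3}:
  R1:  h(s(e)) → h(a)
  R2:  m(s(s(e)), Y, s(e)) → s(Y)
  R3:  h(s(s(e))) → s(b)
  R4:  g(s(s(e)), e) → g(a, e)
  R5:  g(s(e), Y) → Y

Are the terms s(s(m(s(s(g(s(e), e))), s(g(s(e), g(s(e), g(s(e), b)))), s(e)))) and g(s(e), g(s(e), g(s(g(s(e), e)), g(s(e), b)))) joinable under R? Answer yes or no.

Reduce t₁ = s(s(m(s(s(g(s(e), e))), s(g(s(e), g(s(e), g(s(e), b)))), s(e)))):
1. s(s(m(s(s(g(s(e), e))), s(g(s(e), g(s(e), g(s(e), b)))), s(e))))  →  s(s(m(s(s(e)), s(g(s(e), g(s(e), g(s(e), b)))), s(e))))   [R5 at 1.1.1.1.1]
2. s(s(m(s(s(e)), s(g(s(e), g(s(e), g(s(e), b)))), s(e))))  →  s(s(s(s(g(s(e), g(s(e), g(s(e), b)))))))   [R2 at 1.1]
3. s(s(s(s(g(s(e), g(s(e), g(s(e), b)))))))  →  s(s(s(s(g(s(e), g(s(e), b))))))   [R5 at 1.1.1.1]
4. s(s(s(s(g(s(e), g(s(e), b))))))  →  s(s(s(s(g(s(e), b)))))   [R5 at 1.1.1.1]
5. s(s(s(s(g(s(e), b)))))  →  s(s(s(s(b))))   [R5 at 1.1.1.1]

Reduce t₂ = g(s(e), g(s(e), g(s(g(s(e), e)), g(s(e), b)))):
1. g(s(e), g(s(e), g(s(g(s(e), e)), g(s(e), b))))  →  g(s(e), g(s(g(s(e), e)), g(s(e), b)))   [R5 at ε]
2. g(s(e), g(s(g(s(e), e)), g(s(e), b)))  →  g(s(g(s(e), e)), g(s(e), b))   [R5 at ε]
3. g(s(g(s(e), e)), g(s(e), b))  →  g(s(e), g(s(e), b))   [R5 at 1.1]
4. g(s(e), g(s(e), b))  →  g(s(e), b)   [R5 at ε]
5. g(s(e), b)  →  b   [R5 at ε]

no — NF(t₁) = s(s(s(s(b)))), NF(t₂) = b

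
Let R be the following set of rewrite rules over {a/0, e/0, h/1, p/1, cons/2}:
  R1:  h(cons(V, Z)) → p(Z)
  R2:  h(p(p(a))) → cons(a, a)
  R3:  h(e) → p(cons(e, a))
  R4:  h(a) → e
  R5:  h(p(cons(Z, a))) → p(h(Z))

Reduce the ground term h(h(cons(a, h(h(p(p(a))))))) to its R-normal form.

cons(a, a)

1. h(h(cons(a, h(h(p(p(a)))))))  →  h(p(h(h(p(p(a))))))   [R1 at 1]
2. h(p(h(h(p(p(a))))))  →  h(p(h(cons(a, a))))   [R2 at 1.1.1]
3. h(p(h(cons(a, a))))  →  h(p(p(a)))   [R1 at 1.1]
4. h(p(p(a)))  →  cons(a, a)   [R2 at ε]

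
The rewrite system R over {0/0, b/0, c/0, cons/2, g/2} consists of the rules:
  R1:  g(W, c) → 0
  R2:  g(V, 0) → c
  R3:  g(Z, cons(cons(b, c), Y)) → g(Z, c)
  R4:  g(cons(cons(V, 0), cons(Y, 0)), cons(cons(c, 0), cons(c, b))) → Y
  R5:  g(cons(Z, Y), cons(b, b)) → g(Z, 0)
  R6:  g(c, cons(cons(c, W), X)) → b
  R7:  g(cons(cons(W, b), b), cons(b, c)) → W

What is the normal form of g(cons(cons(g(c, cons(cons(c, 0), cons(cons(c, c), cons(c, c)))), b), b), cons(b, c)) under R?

b

1. g(cons(cons(g(c, cons(cons(c, 0), cons(cons(c, c), cons(c, c)))), b), b), cons(b, c))  →  g(c, cons(cons(c, 0), cons(cons(c, c), cons(c, c))))   [R7 at ε]
2. g(c, cons(cons(c, 0), cons(cons(c, c), cons(c, c))))  →  b   [R6 at ε]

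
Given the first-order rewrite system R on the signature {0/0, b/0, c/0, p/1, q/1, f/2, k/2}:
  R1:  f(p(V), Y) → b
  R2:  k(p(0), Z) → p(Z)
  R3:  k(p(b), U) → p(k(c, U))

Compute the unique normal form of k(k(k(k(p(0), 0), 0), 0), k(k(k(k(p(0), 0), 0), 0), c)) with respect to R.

p(p(c))

1. k(k(k(k(p(0), 0), 0), 0), k(k(k(k(p(0), 0), 0), 0), c))  →  k(k(k(p(0), 0), 0), k(k(k(k(p(0), 0), 0), 0), c))   [R2 at 1.1.1]
2. k(k(k(p(0), 0), 0), k(k(k(k(p(0), 0), 0), 0), c))  →  k(k(p(0), 0), k(k(k(k(p(0), 0), 0), 0), c))   [R2 at 1.1]
3. k(k(p(0), 0), k(k(k(k(p(0), 0), 0), 0), c))  →  k(p(0), k(k(k(k(p(0), 0), 0), 0), c))   [R2 at 1]
4. k(p(0), k(k(k(k(p(0), 0), 0), 0), c))  →  p(k(k(k(k(p(0), 0), 0), 0), c))   [R2 at ε]
5. p(k(k(k(k(p(0), 0), 0), 0), c))  →  p(k(k(k(p(0), 0), 0), c))   [R2 at 1.1.1.1]
6. p(k(k(k(p(0), 0), 0), c))  →  p(k(k(p(0), 0), c))   [R2 at 1.1.1]
7. p(k(k(p(0), 0), c))  →  p(k(p(0), c))   [R2 at 1.1]
8. p(k(p(0), c))  →  p(p(c))   [R2 at 1]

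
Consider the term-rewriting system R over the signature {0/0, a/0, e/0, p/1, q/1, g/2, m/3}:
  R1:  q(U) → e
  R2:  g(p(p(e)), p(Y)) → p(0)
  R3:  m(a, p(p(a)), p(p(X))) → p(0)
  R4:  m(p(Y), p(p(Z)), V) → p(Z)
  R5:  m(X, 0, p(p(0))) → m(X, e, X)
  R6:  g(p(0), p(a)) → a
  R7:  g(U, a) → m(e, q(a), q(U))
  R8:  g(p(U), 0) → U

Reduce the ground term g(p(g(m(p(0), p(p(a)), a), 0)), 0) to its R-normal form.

a

1. g(p(g(m(p(0), p(p(a)), a), 0)), 0)  →  g(m(p(0), p(p(a)), a), 0)   [R8 at ε]
2. g(m(p(0), p(p(a)), a), 0)  →  g(p(a), 0)   [R4 at 1]
3. g(p(a), 0)  →  a   [R8 at ε]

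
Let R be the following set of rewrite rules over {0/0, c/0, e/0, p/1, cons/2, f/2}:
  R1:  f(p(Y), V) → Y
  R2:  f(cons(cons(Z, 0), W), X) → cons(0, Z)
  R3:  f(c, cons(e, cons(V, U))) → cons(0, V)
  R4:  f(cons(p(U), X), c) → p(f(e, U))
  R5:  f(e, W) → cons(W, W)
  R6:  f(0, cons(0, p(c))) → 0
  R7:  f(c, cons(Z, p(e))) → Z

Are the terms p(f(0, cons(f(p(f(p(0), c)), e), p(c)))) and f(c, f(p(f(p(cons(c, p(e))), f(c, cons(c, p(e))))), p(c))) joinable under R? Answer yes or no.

no — NF(t₁) = p(0), NF(t₂) = c

Reduce t₁ = p(f(0, cons(f(p(f(p(0), c)), e), p(c)))):
1. p(f(0, cons(f(p(f(p(0), c)), e), p(c))))  →  p(f(0, cons(f(p(0), c), p(c))))   [R1 at 1.2.1]
2. p(f(0, cons(f(p(0), c), p(c))))  →  p(f(0, cons(0, p(c))))   [R1 at 1.2.1]
3. p(f(0, cons(0, p(c))))  →  p(0)   [R6 at 1]

Reduce t₂ = f(c, f(p(f(p(cons(c, p(e))), f(c, cons(c, p(e))))), p(c))):
1. f(c, f(p(f(p(cons(c, p(e))), f(c, cons(c, p(e))))), p(c)))  →  f(c, f(p(cons(c, p(e))), f(c, cons(c, p(e)))))   [R1 at 2]
2. f(c, f(p(cons(c, p(e))), f(c, cons(c, p(e)))))  →  f(c, cons(c, p(e)))   [R1 at 2]
3. f(c, cons(c, p(e)))  →  c   [R7 at ε]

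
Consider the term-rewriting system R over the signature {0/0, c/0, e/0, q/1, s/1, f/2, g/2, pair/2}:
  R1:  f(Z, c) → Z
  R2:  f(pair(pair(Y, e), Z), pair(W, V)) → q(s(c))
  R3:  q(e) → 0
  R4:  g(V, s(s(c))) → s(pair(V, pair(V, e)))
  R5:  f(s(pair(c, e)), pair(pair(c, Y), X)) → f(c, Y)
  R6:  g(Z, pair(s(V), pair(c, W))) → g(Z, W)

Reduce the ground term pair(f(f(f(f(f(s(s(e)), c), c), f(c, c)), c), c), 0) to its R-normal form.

1. pair(f(f(f(f(f(s(s(e)), c), c), f(c, c)), c), c), 0)  →  pair(f(f(f(f(s(s(e)), c), c), f(c, c)), c), 0)   [R1 at 1]
2. pair(f(f(f(f(s(s(e)), c), c), f(c, c)), c), 0)  →  pair(f(f(f(s(s(e)), c), c), f(c, c)), 0)   [R1 at 1]
3. pair(f(f(f(s(s(e)), c), c), f(c, c)), 0)  →  pair(f(f(s(s(e)), c), f(c, c)), 0)   [R1 at 1.1]
4. pair(f(f(s(s(e)), c), f(c, c)), 0)  →  pair(f(s(s(e)), f(c, c)), 0)   [R1 at 1.1]
5. pair(f(s(s(e)), f(c, c)), 0)  →  pair(f(s(s(e)), c), 0)   [R1 at 1.2]
6. pair(f(s(s(e)), c), 0)  →  pair(s(s(e)), 0)   [R1 at 1]

pair(s(s(e)), 0)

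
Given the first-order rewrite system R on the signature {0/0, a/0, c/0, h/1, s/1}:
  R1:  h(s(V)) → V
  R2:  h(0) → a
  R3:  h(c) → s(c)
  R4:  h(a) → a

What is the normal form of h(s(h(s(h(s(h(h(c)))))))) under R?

c

1. h(s(h(s(h(s(h(h(c))))))))  →  h(s(h(s(h(h(c))))))   [R1 at ε]
2. h(s(h(s(h(h(c))))))  →  h(s(h(h(c))))   [R1 at ε]
3. h(s(h(h(c))))  →  h(h(c))   [R1 at ε]
4. h(h(c))  →  h(s(c))   [R3 at 1]
5. h(s(c))  →  c   [R1 at ε]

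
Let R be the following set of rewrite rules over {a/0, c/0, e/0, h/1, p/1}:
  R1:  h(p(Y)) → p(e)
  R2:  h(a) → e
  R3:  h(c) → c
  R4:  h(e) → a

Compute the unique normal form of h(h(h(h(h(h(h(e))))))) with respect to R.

a

1. h(h(h(h(h(h(h(e)))))))  →  h(h(h(h(h(h(a))))))   [R4 at 1.1.1.1.1.1]
2. h(h(h(h(h(h(a))))))  →  h(h(h(h(h(e)))))   [R2 at 1.1.1.1.1]
3. h(h(h(h(h(e)))))  →  h(h(h(h(a))))   [R4 at 1.1.1.1]
4. h(h(h(h(a))))  →  h(h(h(e)))   [R2 at 1.1.1]
5. h(h(h(e)))  →  h(h(a))   [R4 at 1.1]
6. h(h(a))  →  h(e)   [R2 at 1]
7. h(e)  →  a   [R4 at ε]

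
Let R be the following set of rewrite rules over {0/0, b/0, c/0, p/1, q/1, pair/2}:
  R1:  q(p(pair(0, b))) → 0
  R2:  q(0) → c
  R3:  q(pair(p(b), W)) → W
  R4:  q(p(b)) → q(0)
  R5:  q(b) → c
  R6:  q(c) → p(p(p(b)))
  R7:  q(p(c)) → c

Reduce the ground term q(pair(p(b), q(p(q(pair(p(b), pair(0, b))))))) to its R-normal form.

1. q(pair(p(b), q(p(q(pair(p(b), pair(0, b)))))))  →  q(p(q(pair(p(b), pair(0, b)))))   [R3 at ε]
2. q(p(q(pair(p(b), pair(0, b)))))  →  q(p(pair(0, b)))   [R3 at 1.1]
3. q(p(pair(0, b)))  →  0   [R1 at ε]

0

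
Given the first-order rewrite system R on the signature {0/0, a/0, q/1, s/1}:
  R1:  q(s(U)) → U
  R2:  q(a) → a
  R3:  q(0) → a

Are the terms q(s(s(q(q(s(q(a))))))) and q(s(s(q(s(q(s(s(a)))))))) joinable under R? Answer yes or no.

no — NF(t₁) = s(a), NF(t₂) = s(s(a))

Reduce t₁ = q(s(s(q(q(s(q(a))))))):
1. q(s(s(q(q(s(q(a)))))))  →  s(q(q(s(q(a)))))   [R1 at ε]
2. s(q(q(s(q(a)))))  →  s(q(q(a)))   [R1 at 1.1]
3. s(q(q(a)))  →  s(q(a))   [R2 at 1.1]
4. s(q(a))  →  s(a)   [R2 at 1]

Reduce t₂ = q(s(s(q(s(q(s(s(a)))))))):
1. q(s(s(q(s(q(s(s(a))))))))  →  s(q(s(q(s(s(a))))))   [R1 at ε]
2. s(q(s(q(s(s(a))))))  →  s(q(s(s(a))))   [R1 at 1]
3. s(q(s(s(a))))  →  s(s(a))   [R1 at 1]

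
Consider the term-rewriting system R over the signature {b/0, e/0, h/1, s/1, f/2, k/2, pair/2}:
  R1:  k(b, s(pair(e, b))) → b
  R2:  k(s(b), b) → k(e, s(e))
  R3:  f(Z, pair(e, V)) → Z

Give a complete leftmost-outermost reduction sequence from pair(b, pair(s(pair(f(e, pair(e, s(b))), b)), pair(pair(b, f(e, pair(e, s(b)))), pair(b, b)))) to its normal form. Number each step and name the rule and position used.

pair(b, pair(s(pair(e, b)), pair(pair(b, e), pair(b, b))))

1. pair(b, pair(s(pair(f(e, pair(e, s(b))), b)), pair(pair(b, f(e, pair(e, s(b)))), pair(b, b))))  →  pair(b, pair(s(pair(e, b)), pair(pair(b, f(e, pair(e, s(b)))), pair(b, b))))   [R3 at 2.1.1.1]
2. pair(b, pair(s(pair(e, b)), pair(pair(b, f(e, pair(e, s(b)))), pair(b, b))))  →  pair(b, pair(s(pair(e, b)), pair(pair(b, e), pair(b, b))))   [R3 at 2.2.1.2]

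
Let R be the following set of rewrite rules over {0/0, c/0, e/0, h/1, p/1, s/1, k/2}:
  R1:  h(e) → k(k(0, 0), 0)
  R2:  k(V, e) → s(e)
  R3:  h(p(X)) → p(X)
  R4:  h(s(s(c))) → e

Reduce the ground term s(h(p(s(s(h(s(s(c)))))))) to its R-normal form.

1. s(h(p(s(s(h(s(s(c))))))))  →  s(p(s(s(h(s(s(c)))))))   [R3 at 1]
2. s(p(s(s(h(s(s(c)))))))  →  s(p(s(s(e))))   [R4 at 1.1.1.1]

s(p(s(s(e))))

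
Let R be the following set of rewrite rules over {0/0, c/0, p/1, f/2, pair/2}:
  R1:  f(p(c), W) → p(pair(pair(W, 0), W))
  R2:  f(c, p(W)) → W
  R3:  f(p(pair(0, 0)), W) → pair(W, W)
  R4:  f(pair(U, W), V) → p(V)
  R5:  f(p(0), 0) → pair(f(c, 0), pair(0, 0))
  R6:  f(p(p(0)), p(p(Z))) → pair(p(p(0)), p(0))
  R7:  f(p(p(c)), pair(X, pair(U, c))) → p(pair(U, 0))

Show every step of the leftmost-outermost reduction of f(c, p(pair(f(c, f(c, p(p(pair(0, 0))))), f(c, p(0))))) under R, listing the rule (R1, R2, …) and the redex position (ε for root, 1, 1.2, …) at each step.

pair(pair(0, 0), 0)

1. f(c, p(pair(f(c, f(c, p(p(pair(0, 0))))), f(c, p(0)))))  →  pair(f(c, f(c, p(p(pair(0, 0))))), f(c, p(0)))   [R2 at ε]
2. pair(f(c, f(c, p(p(pair(0, 0))))), f(c, p(0)))  →  pair(f(c, p(pair(0, 0))), f(c, p(0)))   [R2 at 1.2]
3. pair(f(c, p(pair(0, 0))), f(c, p(0)))  →  pair(pair(0, 0), f(c, p(0)))   [R2 at 1]
4. pair(pair(0, 0), f(c, p(0)))  →  pair(pair(0, 0), 0)   [R2 at 2]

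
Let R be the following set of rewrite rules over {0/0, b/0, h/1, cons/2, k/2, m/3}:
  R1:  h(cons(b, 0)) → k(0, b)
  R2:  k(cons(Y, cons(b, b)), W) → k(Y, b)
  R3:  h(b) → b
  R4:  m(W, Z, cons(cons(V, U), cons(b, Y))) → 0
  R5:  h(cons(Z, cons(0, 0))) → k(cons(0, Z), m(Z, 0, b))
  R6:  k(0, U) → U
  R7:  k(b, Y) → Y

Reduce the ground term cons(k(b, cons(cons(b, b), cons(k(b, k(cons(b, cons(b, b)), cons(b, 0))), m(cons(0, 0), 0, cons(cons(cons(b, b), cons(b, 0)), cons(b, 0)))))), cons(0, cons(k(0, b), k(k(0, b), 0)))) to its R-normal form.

cons(cons(cons(b, b), cons(b, 0)), cons(0, cons(b, 0)))

1. cons(k(b, cons(cons(b, b), cons(k(b, k(cons(b, cons(b, b)), cons(b, 0))), m(cons(0, 0), 0, cons(cons(cons(b, b), cons(b, 0)), cons(b, 0)))))), cons(0, cons(k(0, b), k(k(0, b), 0))))  →  cons(cons(cons(b, b), cons(k(b, k(cons(b, cons(b, b)), cons(b, 0))), m(cons(0, 0), 0, cons(cons(cons(b, b), cons(b, 0)), cons(b, 0))))), cons(0, cons(k(0, b), k(k(0, b), 0))))   [R7 at 1]
2. cons(cons(cons(b, b), cons(k(b, k(cons(b, cons(b, b)), cons(b, 0))), m(cons(0, 0), 0, cons(cons(cons(b, b), cons(b, 0)), cons(b, 0))))), cons(0, cons(k(0, b), k(k(0, b), 0))))  →  cons(cons(cons(b, b), cons(k(cons(b, cons(b, b)), cons(b, 0)), m(cons(0, 0), 0, cons(cons(cons(b, b), cons(b, 0)), cons(b, 0))))), cons(0, cons(k(0, b), k(k(0, b), 0))))   [R7 at 1.2.1]
3. cons(cons(cons(b, b), cons(k(cons(b, cons(b, b)), cons(b, 0)), m(cons(0, 0), 0, cons(cons(cons(b, b), cons(b, 0)), cons(b, 0))))), cons(0, cons(k(0, b), k(k(0, b), 0))))  →  cons(cons(cons(b, b), cons(k(b, b), m(cons(0, 0), 0, cons(cons(cons(b, b), cons(b, 0)), cons(b, 0))))), cons(0, cons(k(0, b), k(k(0, b), 0))))   [R2 at 1.2.1]
4. cons(cons(cons(b, b), cons(k(b, b), m(cons(0, 0), 0, cons(cons(cons(b, b), cons(b, 0)), cons(b, 0))))), cons(0, cons(k(0, b), k(k(0, b), 0))))  →  cons(cons(cons(b, b), cons(b, m(cons(0, 0), 0, cons(cons(cons(b, b), cons(b, 0)), cons(b, 0))))), cons(0, cons(k(0, b), k(k(0, b), 0))))   [R7 at 1.2.1]
5. cons(cons(cons(b, b), cons(b, m(cons(0, 0), 0, cons(cons(cons(b, b), cons(b, 0)), cons(b, 0))))), cons(0, cons(k(0, b), k(k(0, b), 0))))  →  cons(cons(cons(b, b), cons(b, 0)), cons(0, cons(k(0, b), k(k(0, b), 0))))   [R4 at 1.2.2]
6. cons(cons(cons(b, b), cons(b, 0)), cons(0, cons(k(0, b), k(k(0, b), 0))))  →  cons(cons(cons(b, b), cons(b, 0)), cons(0, cons(b, k(k(0, b), 0))))   [R6 at 2.2.1]
7. cons(cons(cons(b, b), cons(b, 0)), cons(0, cons(b, k(k(0, b), 0))))  →  cons(cons(cons(b, b), cons(b, 0)), cons(0, cons(b, k(b, 0))))   [R6 at 2.2.2.1]
8. cons(cons(cons(b, b), cons(b, 0)), cons(0, cons(b, k(b, 0))))  →  cons(cons(cons(b, b), cons(b, 0)), cons(0, cons(b, 0)))   [R7 at 2.2.2]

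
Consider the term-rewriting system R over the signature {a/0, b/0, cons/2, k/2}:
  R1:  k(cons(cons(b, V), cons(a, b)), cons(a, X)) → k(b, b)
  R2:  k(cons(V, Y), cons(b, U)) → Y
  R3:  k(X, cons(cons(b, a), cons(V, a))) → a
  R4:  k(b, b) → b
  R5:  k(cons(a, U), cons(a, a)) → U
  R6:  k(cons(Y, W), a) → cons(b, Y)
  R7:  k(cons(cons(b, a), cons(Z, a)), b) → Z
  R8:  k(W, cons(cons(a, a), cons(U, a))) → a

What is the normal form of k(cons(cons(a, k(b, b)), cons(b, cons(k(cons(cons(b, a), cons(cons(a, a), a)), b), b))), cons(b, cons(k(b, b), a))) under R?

cons(b, cons(cons(a, a), b))

1. k(cons(cons(a, k(b, b)), cons(b, cons(k(cons(cons(b, a), cons(cons(a, a), a)), b), b))), cons(b, cons(k(b, b), a)))  →  cons(b, cons(k(cons(cons(b, a), cons(cons(a, a), a)), b), b))   [R2 at ε]
2. cons(b, cons(k(cons(cons(b, a), cons(cons(a, a), a)), b), b))  →  cons(b, cons(cons(a, a), b))   [R7 at 2.1]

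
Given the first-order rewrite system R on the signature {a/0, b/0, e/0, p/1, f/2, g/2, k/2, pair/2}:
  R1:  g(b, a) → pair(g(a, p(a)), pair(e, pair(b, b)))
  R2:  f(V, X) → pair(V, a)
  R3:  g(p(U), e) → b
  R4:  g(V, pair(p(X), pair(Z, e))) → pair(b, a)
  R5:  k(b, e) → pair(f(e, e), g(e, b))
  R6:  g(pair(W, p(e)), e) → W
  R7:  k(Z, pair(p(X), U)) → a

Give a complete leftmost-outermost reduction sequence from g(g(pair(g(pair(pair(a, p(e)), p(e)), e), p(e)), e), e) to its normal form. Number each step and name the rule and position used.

1. g(g(pair(g(pair(pair(a, p(e)), p(e)), e), p(e)), e), e)  →  g(g(pair(pair(a, p(e)), p(e)), e), e)   [R6 at 1]
2. g(g(pair(pair(a, p(e)), p(e)), e), e)  →  g(pair(a, p(e)), e)   [R6 at 1]
3. g(pair(a, p(e)), e)  →  a   [R6 at ε]

a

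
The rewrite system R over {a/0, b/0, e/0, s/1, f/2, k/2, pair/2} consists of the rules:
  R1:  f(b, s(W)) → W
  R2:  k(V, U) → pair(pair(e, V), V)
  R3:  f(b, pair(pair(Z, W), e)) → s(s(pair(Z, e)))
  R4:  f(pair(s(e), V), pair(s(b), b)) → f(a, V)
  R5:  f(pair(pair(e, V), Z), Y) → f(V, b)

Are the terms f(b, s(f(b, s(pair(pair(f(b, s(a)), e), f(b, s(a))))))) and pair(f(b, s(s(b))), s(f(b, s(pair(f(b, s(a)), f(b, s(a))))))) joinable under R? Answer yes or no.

no — NF(t₁) = pair(pair(a, e), a), NF(t₂) = pair(s(b), s(pair(a, a)))

Reduce t₁ = f(b, s(f(b, s(pair(pair(f(b, s(a)), e), f(b, s(a))))))):
1. f(b, s(f(b, s(pair(pair(f(b, s(a)), e), f(b, s(a)))))))  →  f(b, s(pair(pair(f(b, s(a)), e), f(b, s(a)))))   [R1 at ε]
2. f(b, s(pair(pair(f(b, s(a)), e), f(b, s(a)))))  →  pair(pair(f(b, s(a)), e), f(b, s(a)))   [R1 at ε]
3. pair(pair(f(b, s(a)), e), f(b, s(a)))  →  pair(pair(a, e), f(b, s(a)))   [R1 at 1.1]
4. pair(pair(a, e), f(b, s(a)))  →  pair(pair(a, e), a)   [R1 at 2]

Reduce t₂ = pair(f(b, s(s(b))), s(f(b, s(pair(f(b, s(a)), f(b, s(a))))))):
1. pair(f(b, s(s(b))), s(f(b, s(pair(f(b, s(a)), f(b, s(a)))))))  →  pair(s(b), s(f(b, s(pair(f(b, s(a)), f(b, s(a)))))))   [R1 at 1]
2. pair(s(b), s(f(b, s(pair(f(b, s(a)), f(b, s(a)))))))  →  pair(s(b), s(pair(f(b, s(a)), f(b, s(a)))))   [R1 at 2.1]
3. pair(s(b), s(pair(f(b, s(a)), f(b, s(a)))))  →  pair(s(b), s(pair(a, f(b, s(a)))))   [R1 at 2.1.1]
4. pair(s(b), s(pair(a, f(b, s(a)))))  →  pair(s(b), s(pair(a, a)))   [R1 at 2.1.2]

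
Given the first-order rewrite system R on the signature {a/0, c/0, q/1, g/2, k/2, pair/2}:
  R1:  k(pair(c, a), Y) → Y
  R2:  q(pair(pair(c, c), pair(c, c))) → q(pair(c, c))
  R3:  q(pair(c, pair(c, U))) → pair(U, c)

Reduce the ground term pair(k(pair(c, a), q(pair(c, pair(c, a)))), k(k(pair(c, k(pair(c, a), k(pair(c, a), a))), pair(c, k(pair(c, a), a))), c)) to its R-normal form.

pair(pair(a, c), c)

1. pair(k(pair(c, a), q(pair(c, pair(c, a)))), k(k(pair(c, k(pair(c, a), k(pair(c, a), a))), pair(c, k(pair(c, a), a))), c))  →  pair(q(pair(c, pair(c, a))), k(k(pair(c, k(pair(c, a), k(pair(c, a), a))), pair(c, k(pair(c, a), a))), c))   [R1 at 1]
2. pair(q(pair(c, pair(c, a))), k(k(pair(c, k(pair(c, a), k(pair(c, a), a))), pair(c, k(pair(c, a), a))), c))  →  pair(pair(a, c), k(k(pair(c, k(pair(c, a), k(pair(c, a), a))), pair(c, k(pair(c, a), a))), c))   [R3 at 1]
3. pair(pair(a, c), k(k(pair(c, k(pair(c, a), k(pair(c, a), a))), pair(c, k(pair(c, a), a))), c))  →  pair(pair(a, c), k(k(pair(c, k(pair(c, a), a)), pair(c, k(pair(c, a), a))), c))   [R1 at 2.1.1.2]
4. pair(pair(a, c), k(k(pair(c, k(pair(c, a), a)), pair(c, k(pair(c, a), a))), c))  →  pair(pair(a, c), k(k(pair(c, a), pair(c, k(pair(c, a), a))), c))   [R1 at 2.1.1.2]
5. pair(pair(a, c), k(k(pair(c, a), pair(c, k(pair(c, a), a))), c))  →  pair(pair(a, c), k(pair(c, k(pair(c, a), a)), c))   [R1 at 2.1]
6. pair(pair(a, c), k(pair(c, k(pair(c, a), a)), c))  →  pair(pair(a, c), k(pair(c, a), c))   [R1 at 2.1.2]
7. pair(pair(a, c), k(pair(c, a), c))  →  pair(pair(a, c), c)   [R1 at 2]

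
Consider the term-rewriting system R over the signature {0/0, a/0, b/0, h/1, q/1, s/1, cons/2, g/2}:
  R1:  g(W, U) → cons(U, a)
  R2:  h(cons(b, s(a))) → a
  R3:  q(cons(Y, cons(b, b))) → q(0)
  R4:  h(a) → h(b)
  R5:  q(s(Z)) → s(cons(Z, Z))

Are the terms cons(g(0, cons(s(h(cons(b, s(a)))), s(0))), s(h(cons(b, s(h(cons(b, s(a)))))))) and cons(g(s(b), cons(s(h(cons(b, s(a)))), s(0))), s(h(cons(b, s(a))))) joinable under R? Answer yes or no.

Reduce t₁ = cons(g(0, cons(s(h(cons(b, s(a)))), s(0))), s(h(cons(b, s(h(cons(b, s(a)))))))):
1. cons(g(0, cons(s(h(cons(b, s(a)))), s(0))), s(h(cons(b, s(h(cons(b, s(a))))))))  →  cons(cons(cons(s(h(cons(b, s(a)))), s(0)), a), s(h(cons(b, s(h(cons(b, s(a))))))))   [R1 at 1]
2. cons(cons(cons(s(h(cons(b, s(a)))), s(0)), a), s(h(cons(b, s(h(cons(b, s(a))))))))  →  cons(cons(cons(s(a), s(0)), a), s(h(cons(b, s(h(cons(b, s(a))))))))   [R2 at 1.1.1.1]
3. cons(cons(cons(s(a), s(0)), a), s(h(cons(b, s(h(cons(b, s(a))))))))  →  cons(cons(cons(s(a), s(0)), a), s(h(cons(b, s(a)))))   [R2 at 2.1.1.2.1]
4. cons(cons(cons(s(a), s(0)), a), s(h(cons(b, s(a)))))  →  cons(cons(cons(s(a), s(0)), a), s(a))   [R2 at 2.1]

Reduce t₂ = cons(g(s(b), cons(s(h(cons(b, s(a)))), s(0))), s(h(cons(b, s(a))))):
1. cons(g(s(b), cons(s(h(cons(b, s(a)))), s(0))), s(h(cons(b, s(a)))))  →  cons(cons(cons(s(h(cons(b, s(a)))), s(0)), a), s(h(cons(b, s(a)))))   [R1 at 1]
2. cons(cons(cons(s(h(cons(b, s(a)))), s(0)), a), s(h(cons(b, s(a)))))  →  cons(cons(cons(s(a), s(0)), a), s(h(cons(b, s(a)))))   [R2 at 1.1.1.1]
3. cons(cons(cons(s(a), s(0)), a), s(h(cons(b, s(a)))))  →  cons(cons(cons(s(a), s(0)), a), s(a))   [R2 at 2.1]

yes — NF(t₁) = cons(cons(cons(s(a), s(0)), a), s(a)), NF(t₂) = cons(cons(cons(s(a), s(0)), a), s(a))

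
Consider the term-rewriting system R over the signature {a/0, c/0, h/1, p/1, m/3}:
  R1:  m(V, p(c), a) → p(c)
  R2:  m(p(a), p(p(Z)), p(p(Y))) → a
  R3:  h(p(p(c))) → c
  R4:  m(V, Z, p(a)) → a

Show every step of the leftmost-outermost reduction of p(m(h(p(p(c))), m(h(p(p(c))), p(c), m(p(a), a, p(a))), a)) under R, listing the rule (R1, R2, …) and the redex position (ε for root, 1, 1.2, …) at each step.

p(p(c))

1. p(m(h(p(p(c))), m(h(p(p(c))), p(c), m(p(a), a, p(a))), a))  →  p(m(c, m(h(p(p(c))), p(c), m(p(a), a, p(a))), a))   [R3 at 1.1]
2. p(m(c, m(h(p(p(c))), p(c), m(p(a), a, p(a))), a))  →  p(m(c, m(c, p(c), m(p(a), a, p(a))), a))   [R3 at 1.2.1]
3. p(m(c, m(c, p(c), m(p(a), a, p(a))), a))  →  p(m(c, m(c, p(c), a), a))   [R4 at 1.2.3]
4. p(m(c, m(c, p(c), a), a))  →  p(m(c, p(c), a))   [R1 at 1.2]
5. p(m(c, p(c), a))  →  p(p(c))   [R1 at 1]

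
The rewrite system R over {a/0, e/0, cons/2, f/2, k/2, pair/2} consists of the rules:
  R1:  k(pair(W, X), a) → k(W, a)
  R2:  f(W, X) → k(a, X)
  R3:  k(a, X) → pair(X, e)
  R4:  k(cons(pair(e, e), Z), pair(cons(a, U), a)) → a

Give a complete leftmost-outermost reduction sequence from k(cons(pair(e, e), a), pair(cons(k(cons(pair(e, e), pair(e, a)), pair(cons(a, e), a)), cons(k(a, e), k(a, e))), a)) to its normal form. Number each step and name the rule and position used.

a

1. k(cons(pair(e, e), a), pair(cons(k(cons(pair(e, e), pair(e, a)), pair(cons(a, e), a)), cons(k(a, e), k(a, e))), a))  →  k(cons(pair(e, e), a), pair(cons(a, cons(k(a, e), k(a, e))), a))   [R4 at 2.1.1]
2. k(cons(pair(e, e), a), pair(cons(a, cons(k(a, e), k(a, e))), a))  →  a   [R4 at ε]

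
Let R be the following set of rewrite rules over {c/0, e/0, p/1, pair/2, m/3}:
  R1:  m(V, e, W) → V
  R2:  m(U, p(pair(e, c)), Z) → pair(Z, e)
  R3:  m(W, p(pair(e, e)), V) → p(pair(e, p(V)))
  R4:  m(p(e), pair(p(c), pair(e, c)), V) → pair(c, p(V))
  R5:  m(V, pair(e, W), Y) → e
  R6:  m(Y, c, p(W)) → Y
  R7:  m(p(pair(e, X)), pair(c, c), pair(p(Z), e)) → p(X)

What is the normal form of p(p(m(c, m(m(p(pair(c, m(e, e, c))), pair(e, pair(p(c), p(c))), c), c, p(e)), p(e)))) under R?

1. p(p(m(c, m(m(p(pair(c, m(e, e, c))), pair(e, pair(p(c), p(c))), c), c, p(e)), p(e))))  →  p(p(m(c, m(p(pair(c, m(e, e, c))), pair(e, pair(p(c), p(c))), c), p(e))))   [R6 at 1.1.2]
2. p(p(m(c, m(p(pair(c, m(e, e, c))), pair(e, pair(p(c), p(c))), c), p(e))))  →  p(p(m(c, e, p(e))))   [R5 at 1.1.2]
3. p(p(m(c, e, p(e))))  →  p(p(c))   [R1 at 1.1]

p(p(c))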